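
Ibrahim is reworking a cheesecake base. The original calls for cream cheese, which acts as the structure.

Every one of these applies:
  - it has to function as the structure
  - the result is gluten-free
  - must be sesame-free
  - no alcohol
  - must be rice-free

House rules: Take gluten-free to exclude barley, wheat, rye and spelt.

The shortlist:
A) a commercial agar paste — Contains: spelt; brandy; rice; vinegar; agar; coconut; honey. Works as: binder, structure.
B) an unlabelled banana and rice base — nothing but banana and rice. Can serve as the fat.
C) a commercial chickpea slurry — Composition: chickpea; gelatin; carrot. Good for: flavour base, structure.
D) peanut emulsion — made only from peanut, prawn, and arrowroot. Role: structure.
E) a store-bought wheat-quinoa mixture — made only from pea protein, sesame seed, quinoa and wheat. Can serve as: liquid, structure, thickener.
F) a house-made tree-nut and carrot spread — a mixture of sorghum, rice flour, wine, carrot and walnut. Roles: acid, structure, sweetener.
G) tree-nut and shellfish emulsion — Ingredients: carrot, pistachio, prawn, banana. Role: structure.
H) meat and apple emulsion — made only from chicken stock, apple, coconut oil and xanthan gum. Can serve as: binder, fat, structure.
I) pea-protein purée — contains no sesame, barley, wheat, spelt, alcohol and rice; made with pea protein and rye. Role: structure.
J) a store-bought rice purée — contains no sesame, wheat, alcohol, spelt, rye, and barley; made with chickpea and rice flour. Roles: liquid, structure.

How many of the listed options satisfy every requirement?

4

A: has spelt, so not gluten-free; has rice, so not rice-free (and 1 more) — reject
B: not usable as a structure; has rice, so not rice-free — no
C: only gelatin, carrot and chickpea; none excluded — valid
D: only peanut, prawn and arrowroot; none excluded — valid
E: has wheat, so not gluten-free; has sesame seed, so not sesame-free — reject
F: has rice flour, so not rice-free; has wine, so not alcohol-free — out
G: all constraints satisfied — valid
H: all constraints satisfied — valid
I: has rye, so not gluten-free — out
J: has rice flour, so not rice-free — out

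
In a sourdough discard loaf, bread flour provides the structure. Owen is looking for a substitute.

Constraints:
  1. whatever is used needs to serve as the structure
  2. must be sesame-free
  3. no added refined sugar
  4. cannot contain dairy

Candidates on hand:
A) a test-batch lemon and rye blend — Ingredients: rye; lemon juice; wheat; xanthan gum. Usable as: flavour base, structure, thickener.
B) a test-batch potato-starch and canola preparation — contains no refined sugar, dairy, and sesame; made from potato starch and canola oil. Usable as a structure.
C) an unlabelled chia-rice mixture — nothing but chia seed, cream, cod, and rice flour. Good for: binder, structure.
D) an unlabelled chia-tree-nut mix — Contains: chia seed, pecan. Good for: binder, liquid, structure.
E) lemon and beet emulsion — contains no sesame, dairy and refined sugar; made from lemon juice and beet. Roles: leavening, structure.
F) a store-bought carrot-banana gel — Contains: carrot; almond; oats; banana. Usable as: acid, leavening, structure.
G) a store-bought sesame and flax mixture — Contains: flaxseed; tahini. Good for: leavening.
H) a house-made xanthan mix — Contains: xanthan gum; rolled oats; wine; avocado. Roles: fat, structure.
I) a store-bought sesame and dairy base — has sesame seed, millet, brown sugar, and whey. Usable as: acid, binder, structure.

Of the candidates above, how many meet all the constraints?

6

A: rye and wheat etc. — none of it excluded — OK
B: works as a structure, no dairy, no refined sugar — valid
C: has cream, so not dairy-free — out
D: only pecan and chia seed; none excluded — valid
E: all constraints satisfied — OK
F: oats and almond etc. — none of it excluded — OK
G: not usable as a structure; has tahini, so not sesame-free — reject
H: wine and rolled oats etc. — none of it excluded — OK
I: has whey, so not dairy-free; has sesame seed, so not sesame-free (and 1 more) — out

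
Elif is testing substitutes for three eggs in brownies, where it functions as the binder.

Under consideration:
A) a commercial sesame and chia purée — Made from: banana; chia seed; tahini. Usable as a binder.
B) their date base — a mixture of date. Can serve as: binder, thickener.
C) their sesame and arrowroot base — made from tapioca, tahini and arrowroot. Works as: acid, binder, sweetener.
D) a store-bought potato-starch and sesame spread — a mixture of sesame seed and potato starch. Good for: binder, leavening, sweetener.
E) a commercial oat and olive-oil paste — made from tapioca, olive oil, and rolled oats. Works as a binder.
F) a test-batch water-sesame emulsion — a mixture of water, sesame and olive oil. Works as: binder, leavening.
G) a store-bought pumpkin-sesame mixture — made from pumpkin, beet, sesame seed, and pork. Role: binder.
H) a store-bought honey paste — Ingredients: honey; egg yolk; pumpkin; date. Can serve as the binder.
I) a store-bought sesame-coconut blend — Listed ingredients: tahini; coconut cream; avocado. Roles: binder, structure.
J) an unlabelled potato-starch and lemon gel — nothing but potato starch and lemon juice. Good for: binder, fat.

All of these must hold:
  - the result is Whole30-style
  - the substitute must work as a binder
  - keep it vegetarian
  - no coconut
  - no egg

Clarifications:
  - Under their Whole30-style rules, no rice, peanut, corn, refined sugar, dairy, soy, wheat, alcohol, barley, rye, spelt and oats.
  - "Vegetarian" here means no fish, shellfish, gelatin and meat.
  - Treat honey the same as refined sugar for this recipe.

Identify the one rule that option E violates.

usable as a binder: satisfied
Whole30-style: has rolled oats — fails
vegetarian: satisfied
egg-free: satisfied
coconut-free: satisfied

Whole30-style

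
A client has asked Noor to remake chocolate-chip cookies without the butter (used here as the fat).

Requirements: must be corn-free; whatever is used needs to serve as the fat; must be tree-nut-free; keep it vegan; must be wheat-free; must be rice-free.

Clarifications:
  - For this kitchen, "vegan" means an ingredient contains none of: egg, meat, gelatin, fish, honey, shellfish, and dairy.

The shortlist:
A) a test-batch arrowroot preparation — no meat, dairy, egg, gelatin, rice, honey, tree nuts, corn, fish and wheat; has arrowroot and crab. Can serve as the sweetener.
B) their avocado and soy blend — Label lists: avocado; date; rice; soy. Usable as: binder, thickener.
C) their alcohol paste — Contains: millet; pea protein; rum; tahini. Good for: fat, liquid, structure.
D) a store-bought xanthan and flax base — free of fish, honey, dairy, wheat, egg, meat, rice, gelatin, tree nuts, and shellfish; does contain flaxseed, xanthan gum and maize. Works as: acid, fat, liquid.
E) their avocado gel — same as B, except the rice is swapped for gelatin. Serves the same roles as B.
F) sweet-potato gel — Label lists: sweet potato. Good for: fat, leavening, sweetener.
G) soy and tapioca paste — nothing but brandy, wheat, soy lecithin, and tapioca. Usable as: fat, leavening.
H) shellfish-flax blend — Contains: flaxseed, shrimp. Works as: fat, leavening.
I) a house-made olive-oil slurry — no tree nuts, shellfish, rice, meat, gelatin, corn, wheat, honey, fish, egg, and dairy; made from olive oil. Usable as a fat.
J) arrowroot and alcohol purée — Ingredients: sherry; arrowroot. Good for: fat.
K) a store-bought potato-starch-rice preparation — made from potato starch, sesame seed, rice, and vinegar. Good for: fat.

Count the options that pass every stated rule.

4

A: not usable as a fat; has crab, so not vegan — out
B: not usable as a fat; has rice, so not rice-free — out
C: no corn, vegan — valid
D: has maize, so not corn-free — reject
E: not usable as a fat; has gelatin, so not vegan — no
F: works as a fat, no rice, no tree nuts — keep
G: has wheat, so not wheat-free — no
H: has shrimp, so not vegan — out
I: all constraints satisfied — keep
J: nothing on the exclusion list — keep
K: has rice, so not rice-free — out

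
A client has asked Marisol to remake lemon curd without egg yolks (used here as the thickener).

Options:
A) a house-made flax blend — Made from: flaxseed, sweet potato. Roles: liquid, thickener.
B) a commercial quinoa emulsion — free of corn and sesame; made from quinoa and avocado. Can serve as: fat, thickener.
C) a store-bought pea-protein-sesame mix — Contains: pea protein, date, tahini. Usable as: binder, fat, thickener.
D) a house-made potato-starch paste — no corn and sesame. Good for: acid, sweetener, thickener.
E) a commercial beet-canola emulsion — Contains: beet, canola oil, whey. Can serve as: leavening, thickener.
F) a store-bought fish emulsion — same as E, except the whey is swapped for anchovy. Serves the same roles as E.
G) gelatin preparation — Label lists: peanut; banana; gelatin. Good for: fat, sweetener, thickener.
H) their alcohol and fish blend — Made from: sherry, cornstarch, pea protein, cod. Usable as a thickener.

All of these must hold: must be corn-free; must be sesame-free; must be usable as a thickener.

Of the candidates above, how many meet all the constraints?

A: nothing on the exclusion list — valid
B: every rule checks out — keep
C: has tahini, so not sesame-free — no
D: no sesame, no corn — valid
E: only whey, canola oil and beet; none excluded — valid
F: nothing on the exclusion list — valid
G: only gelatin, peanut, and banana; none excluded — valid
H: has cornstarch, so not corn-free — no

6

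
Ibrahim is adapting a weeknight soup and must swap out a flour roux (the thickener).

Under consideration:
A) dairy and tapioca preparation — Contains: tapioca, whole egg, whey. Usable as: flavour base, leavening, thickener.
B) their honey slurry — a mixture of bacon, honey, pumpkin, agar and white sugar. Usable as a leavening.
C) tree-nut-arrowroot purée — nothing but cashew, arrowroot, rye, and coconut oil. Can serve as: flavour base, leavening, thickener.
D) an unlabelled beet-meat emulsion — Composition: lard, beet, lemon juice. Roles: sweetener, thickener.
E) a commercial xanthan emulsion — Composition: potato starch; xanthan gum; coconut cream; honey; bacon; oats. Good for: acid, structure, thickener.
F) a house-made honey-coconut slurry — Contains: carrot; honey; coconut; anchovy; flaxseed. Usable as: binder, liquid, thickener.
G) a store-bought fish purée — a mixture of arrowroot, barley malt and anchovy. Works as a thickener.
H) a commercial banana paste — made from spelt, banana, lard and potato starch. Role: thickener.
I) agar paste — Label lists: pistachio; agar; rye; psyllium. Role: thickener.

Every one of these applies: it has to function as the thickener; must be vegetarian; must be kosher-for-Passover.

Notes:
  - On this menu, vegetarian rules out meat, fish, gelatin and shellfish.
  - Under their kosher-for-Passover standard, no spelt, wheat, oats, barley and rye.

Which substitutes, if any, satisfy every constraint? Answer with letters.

A: only whey, whole egg and tapioca; none excluded — keep
B: not usable as a thickener; has bacon, so not vegetarian — no
C: has rye, so not kosher-for-Passover — out
D: has lard, so not vegetarian — out
E: has bacon, so not vegetarian; has oats, so not kosher-for-Passover — reject
F: has anchovy, so not vegetarian — out
G: has anchovy, so not vegetarian; has barley malt, so not kosher-for-Passover — reject
H: has lard, so not vegetarian; has spelt, so not kosher-for-Passover — no
I: has rye, so not kosher-for-Passover — no

A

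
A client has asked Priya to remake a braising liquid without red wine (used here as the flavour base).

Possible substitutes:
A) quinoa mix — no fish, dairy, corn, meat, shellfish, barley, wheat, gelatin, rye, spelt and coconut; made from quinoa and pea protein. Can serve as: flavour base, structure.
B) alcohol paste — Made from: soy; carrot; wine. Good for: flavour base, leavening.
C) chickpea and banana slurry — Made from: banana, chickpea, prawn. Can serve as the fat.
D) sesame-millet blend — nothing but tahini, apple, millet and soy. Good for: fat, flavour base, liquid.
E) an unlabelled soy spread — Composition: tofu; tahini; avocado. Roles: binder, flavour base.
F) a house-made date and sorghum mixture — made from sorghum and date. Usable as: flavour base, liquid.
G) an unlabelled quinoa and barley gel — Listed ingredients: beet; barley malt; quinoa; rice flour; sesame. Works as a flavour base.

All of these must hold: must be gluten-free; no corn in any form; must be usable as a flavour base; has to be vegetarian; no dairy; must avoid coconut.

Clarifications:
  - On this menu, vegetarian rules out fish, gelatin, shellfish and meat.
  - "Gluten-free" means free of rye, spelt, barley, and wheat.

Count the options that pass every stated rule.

5

A: every rule checks out — OK
B: vegetarian, no corn — keep
C: not usable as a flavour base; has prawn, so not vegetarian — reject
D: tahini and soy etc. — none of it excluded — OK
E: only tahini, tofu and avocado; none excluded — valid
F: every rule checks out — keep
G: has barley malt, so not gluten-free — out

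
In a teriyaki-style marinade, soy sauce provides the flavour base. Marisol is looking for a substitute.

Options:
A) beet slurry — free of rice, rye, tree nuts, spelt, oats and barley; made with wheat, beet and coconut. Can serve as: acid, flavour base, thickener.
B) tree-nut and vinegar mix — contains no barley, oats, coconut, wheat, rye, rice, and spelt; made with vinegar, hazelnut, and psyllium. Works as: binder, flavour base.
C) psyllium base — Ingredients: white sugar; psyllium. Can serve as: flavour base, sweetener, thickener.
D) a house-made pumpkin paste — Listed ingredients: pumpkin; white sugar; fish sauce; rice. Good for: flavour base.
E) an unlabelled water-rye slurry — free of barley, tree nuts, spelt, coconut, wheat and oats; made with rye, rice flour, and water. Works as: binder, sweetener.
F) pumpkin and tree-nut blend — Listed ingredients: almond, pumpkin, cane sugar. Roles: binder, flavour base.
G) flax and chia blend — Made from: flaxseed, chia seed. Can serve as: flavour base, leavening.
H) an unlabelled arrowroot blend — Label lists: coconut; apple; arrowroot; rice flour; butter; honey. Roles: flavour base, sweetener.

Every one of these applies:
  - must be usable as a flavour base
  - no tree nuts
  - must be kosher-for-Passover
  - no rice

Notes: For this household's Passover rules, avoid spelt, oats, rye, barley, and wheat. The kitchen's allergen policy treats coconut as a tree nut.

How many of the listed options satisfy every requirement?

A: has wheat, so not kosher-for-Passover; has coconut, so not tree-nut-free — no
B: has hazelnut, so not tree-nut-free — no
C: all constraints satisfied — keep
D: has rice, so not rice-free — reject
E: not usable as a flavour base; has rye, so not kosher-for-Passover (and 1 more) — reject
F: has almond, so not tree-nut-free — out
G: works as a flavour base, tree-nut-free, kosher-for-Passover — OK
H: has coconut, so not tree-nut-free; has rice flour, so not rice-free — reject

2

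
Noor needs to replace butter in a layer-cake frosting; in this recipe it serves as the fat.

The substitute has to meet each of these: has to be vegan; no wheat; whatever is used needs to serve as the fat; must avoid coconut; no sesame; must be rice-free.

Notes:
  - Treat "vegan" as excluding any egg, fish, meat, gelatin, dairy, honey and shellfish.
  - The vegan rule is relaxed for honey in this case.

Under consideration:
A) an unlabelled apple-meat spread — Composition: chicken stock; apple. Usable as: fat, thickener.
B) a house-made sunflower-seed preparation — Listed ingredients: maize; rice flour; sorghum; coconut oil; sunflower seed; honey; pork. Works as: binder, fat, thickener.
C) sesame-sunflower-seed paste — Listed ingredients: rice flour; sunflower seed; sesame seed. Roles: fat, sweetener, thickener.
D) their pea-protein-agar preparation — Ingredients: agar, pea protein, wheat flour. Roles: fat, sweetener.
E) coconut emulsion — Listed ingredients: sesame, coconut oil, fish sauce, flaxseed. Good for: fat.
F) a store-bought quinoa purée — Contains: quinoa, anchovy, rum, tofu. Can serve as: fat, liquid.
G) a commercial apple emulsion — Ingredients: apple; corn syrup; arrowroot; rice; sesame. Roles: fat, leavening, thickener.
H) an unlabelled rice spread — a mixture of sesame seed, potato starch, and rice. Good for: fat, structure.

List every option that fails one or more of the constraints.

A: has chicken stock, so not vegan — reject
B: has pork, so not vegan; has rice flour, so not rice-free (and 1 more) — out
C: has rice flour, so not rice-free; has sesame seed, so not sesame-free — reject
D: has wheat flour, so not wheat-free — reject
E: has fish sauce, so not vegan; has sesame, so not sesame-free (and 1 more) — no
F: has anchovy, so not vegan — out
G: has rice, so not rice-free; has sesame, so not sesame-free — no
H: has rice, so not rice-free; has sesame seed, so not sesame-free — no

A, B, C, D, E, F, G, H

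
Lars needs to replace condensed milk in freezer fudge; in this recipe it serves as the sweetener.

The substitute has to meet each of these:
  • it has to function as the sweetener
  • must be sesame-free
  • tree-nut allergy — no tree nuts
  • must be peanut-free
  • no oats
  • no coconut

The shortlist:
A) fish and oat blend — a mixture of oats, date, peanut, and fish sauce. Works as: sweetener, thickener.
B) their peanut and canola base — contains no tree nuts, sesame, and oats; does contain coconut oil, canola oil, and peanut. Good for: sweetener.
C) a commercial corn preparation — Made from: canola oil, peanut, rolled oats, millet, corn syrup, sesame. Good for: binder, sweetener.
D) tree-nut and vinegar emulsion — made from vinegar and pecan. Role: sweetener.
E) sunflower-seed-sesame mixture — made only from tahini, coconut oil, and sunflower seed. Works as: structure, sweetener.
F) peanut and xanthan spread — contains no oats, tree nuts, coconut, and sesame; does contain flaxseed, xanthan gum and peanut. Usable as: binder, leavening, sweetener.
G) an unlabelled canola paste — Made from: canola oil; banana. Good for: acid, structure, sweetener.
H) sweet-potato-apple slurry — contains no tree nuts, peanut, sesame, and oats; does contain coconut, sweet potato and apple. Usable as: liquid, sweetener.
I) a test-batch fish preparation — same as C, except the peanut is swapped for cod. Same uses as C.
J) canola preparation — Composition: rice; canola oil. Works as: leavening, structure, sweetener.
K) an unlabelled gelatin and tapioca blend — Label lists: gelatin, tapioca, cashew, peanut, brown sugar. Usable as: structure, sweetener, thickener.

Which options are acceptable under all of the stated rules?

A: has peanut, so not peanut-free; has oats, so not oat-free — out
B: has peanut, so not peanut-free; has coconut oil, so not coconut-free — out
C: has peanut, so not peanut-free; has rolled oats, so not oat-free (and 1 more) — reject
D: has pecan, so not tree-nut-free — reject
E: has coconut oil, so not coconut-free; has tahini, so not sesame-free — out
F: has peanut, so not peanut-free — reject
G: works as a sweetener, no oats, no sesame — keep
H: has coconut, so not coconut-free — no
I: has rolled oats, so not oat-free; has sesame, so not sesame-free — no
J: only rice and canola oil; none excluded — valid
K: has peanut, so not peanut-free; has cashew, so not tree-nut-free — no

G, J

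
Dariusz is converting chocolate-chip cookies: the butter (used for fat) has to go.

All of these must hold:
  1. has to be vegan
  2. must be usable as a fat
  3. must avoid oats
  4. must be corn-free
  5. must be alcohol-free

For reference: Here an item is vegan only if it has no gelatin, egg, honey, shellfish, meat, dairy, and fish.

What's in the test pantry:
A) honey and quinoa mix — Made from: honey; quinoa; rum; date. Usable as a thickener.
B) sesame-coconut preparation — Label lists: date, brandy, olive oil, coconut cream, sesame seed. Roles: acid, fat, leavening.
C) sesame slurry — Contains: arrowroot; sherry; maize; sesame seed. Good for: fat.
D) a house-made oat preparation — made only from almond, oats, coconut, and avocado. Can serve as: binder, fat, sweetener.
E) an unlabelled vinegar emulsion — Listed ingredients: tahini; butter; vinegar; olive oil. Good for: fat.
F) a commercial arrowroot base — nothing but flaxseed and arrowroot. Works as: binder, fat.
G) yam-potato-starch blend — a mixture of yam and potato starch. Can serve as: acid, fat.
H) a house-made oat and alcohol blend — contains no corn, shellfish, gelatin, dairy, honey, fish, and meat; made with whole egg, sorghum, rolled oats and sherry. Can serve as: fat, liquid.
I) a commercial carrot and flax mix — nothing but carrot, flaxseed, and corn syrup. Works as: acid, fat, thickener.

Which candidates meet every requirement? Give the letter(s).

A: not usable as a fat; has honey, so not vegan (and 1 more) — reject
B: has brandy, so not alcohol-free — out
C: has sherry, so not alcohol-free; has maize, so not corn-free — no
D: has oats, so not oat-free — reject
E: has butter, so not vegan — no
F: no corn, vegan — OK
G: nothing on the exclusion list — OK
H: has whole egg, so not vegan; has sherry, so not alcohol-free (and 1 more) — reject
I: has corn syrup, so not corn-free — reject

F, G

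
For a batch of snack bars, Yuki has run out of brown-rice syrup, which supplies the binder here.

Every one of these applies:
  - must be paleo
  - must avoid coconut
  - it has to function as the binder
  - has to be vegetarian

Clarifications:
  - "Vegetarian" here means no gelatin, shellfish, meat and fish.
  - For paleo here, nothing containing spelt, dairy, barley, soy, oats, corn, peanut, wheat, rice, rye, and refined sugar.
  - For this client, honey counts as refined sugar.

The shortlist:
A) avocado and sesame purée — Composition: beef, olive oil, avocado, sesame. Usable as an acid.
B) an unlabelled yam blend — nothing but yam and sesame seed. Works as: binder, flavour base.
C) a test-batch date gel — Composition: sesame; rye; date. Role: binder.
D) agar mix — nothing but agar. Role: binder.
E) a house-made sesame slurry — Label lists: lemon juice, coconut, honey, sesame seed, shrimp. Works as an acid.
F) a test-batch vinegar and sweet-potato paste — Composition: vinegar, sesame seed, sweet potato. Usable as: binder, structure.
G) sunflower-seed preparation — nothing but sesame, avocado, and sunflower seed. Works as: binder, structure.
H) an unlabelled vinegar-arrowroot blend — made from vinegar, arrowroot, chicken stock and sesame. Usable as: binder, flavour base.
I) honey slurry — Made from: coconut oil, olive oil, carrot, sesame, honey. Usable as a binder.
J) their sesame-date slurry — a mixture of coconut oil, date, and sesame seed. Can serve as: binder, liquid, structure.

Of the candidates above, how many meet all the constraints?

A: not usable as a binder; has beef, so not vegetarian — no
B: only sesame seed and yam; none excluded — valid
C: has rye, so not paleo — out
D: every rule checks out — OK
E: not usable as a binder; has shrimp, so not vegetarian (and 2 more) — out
F: only sesame seed, sweet potato and vinegar; none excluded — valid
G: no coconut, vegetarian — valid
H: has chicken stock, so not vegetarian — out
I: has honey, so not paleo; has coconut oil, so not coconut-free — no
J: has coconut oil, so not coconut-free — no

4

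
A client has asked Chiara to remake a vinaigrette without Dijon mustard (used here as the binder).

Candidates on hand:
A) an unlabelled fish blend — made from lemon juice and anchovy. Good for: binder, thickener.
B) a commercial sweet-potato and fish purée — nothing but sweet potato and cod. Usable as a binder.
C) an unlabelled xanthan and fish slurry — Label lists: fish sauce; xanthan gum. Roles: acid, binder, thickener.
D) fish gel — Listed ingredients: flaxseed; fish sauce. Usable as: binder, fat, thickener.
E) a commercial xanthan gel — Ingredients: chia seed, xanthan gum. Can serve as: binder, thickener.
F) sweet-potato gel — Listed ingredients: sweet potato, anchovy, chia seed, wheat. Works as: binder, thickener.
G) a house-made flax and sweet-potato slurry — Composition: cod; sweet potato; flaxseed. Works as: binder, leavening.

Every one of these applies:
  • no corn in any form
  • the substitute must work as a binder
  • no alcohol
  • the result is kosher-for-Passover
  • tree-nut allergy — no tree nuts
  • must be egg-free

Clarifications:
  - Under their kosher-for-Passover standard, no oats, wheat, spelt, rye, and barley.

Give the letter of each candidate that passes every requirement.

A: no egg, no tree nuts — keep
B: no egg, no alcohol — keep
C: only fish sauce and xanthan gum; none excluded — OK
D: nothing on the exclusion list — keep
E: every rule checks out — keep
F: has wheat, so not kosher-for-Passover — no
G: only cod, sweet potato and flaxseed; none excluded — valid

A, B, C, D, E, G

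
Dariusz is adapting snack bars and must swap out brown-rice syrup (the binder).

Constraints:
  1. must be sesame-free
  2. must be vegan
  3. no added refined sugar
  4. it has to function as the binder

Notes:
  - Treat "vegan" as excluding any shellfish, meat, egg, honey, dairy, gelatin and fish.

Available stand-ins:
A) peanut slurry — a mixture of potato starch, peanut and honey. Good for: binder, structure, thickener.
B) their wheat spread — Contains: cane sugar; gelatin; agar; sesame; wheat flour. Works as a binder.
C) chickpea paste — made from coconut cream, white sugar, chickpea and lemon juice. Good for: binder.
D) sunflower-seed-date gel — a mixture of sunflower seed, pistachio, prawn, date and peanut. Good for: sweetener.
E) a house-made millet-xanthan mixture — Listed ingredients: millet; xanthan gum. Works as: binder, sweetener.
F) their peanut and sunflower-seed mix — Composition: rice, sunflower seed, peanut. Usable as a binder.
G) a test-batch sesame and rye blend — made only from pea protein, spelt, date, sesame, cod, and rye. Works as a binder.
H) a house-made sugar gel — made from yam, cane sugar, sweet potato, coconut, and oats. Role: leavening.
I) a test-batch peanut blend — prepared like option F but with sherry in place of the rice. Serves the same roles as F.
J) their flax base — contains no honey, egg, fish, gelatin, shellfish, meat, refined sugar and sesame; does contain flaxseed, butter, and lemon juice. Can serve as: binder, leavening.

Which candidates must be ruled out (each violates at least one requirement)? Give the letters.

A, B, C, D, G, H, J

A: has honey, so not vegan — no
B: has gelatin, so not vegan; has sesame, so not sesame-free (and 1 more) — no
C: has white sugar, so not no-added-sugar — no
D: not usable as a binder; has prawn, so not vegan — out
E: nothing on the exclusion list — keep
F: only peanut, rice and sunflower seed; none excluded — OK
G: has cod, so not vegan; has sesame, so not sesame-free — no
H: not usable as a binder; has cane sugar, so not no-added-sugar — out
I: only sherry, peanut, and sunflower seed; none excluded — OK
J: has butter, so not vegan — out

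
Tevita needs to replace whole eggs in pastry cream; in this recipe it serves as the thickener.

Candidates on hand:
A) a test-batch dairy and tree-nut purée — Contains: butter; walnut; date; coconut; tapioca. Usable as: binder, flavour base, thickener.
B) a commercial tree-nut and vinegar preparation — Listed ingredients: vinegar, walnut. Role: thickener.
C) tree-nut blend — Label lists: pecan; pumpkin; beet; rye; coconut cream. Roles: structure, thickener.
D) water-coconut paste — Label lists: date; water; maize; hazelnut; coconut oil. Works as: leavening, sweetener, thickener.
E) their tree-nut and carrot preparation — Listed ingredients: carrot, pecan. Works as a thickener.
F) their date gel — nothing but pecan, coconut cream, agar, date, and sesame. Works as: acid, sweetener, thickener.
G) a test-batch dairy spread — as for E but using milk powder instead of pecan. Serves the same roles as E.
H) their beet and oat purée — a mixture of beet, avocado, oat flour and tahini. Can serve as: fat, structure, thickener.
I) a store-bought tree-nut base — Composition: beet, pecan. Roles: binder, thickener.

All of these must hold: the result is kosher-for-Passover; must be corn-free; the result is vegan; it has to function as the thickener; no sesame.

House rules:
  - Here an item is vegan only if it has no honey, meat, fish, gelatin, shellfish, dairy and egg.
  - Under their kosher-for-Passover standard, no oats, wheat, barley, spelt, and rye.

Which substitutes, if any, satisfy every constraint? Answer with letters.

A: has butter, so not vegan — out
B: only walnut and vinegar; none excluded — keep
C: has rye, so not kosher-for-Passover — no
D: has maize, so not corn-free — out
E: only pecan and carrot; none excluded — OK
F: has sesame, so not sesame-free — reject
G: has milk powder, so not vegan — reject
H: has oat flour, so not kosher-for-Passover; has tahini, so not sesame-free — reject
I: only pecan and beet; none excluded — keep

B, E, I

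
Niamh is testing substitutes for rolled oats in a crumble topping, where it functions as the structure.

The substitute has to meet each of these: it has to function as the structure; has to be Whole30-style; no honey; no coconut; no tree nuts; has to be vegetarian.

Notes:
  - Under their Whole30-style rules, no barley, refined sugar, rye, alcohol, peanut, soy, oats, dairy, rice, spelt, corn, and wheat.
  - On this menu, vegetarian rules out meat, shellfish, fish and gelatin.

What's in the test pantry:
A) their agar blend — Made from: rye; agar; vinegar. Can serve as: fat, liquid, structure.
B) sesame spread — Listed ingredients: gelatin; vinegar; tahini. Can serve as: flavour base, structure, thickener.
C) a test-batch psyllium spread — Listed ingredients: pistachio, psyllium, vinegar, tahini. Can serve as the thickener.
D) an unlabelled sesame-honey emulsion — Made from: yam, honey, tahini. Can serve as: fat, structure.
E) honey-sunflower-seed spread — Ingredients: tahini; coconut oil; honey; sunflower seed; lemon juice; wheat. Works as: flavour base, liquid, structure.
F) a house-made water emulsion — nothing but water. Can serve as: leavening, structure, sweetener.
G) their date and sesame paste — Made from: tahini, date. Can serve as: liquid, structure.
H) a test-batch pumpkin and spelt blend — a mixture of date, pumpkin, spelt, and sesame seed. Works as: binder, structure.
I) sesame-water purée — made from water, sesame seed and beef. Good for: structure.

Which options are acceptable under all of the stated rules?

A: has rye, so not Whole30-style — reject
B: has gelatin, so not vegetarian — no
C: not usable as a structure; has pistachio, so not tree-nut-free — reject
D: has honey, so not honey-free — reject
E: has wheat, so not Whole30-style; has honey, so not honey-free (and 1 more) — out
F: only water; none excluded — OK
G: nothing on the exclusion list — valid
H: has spelt, so not Whole30-style — reject
I: has beef, so not vegetarian — reject

F, G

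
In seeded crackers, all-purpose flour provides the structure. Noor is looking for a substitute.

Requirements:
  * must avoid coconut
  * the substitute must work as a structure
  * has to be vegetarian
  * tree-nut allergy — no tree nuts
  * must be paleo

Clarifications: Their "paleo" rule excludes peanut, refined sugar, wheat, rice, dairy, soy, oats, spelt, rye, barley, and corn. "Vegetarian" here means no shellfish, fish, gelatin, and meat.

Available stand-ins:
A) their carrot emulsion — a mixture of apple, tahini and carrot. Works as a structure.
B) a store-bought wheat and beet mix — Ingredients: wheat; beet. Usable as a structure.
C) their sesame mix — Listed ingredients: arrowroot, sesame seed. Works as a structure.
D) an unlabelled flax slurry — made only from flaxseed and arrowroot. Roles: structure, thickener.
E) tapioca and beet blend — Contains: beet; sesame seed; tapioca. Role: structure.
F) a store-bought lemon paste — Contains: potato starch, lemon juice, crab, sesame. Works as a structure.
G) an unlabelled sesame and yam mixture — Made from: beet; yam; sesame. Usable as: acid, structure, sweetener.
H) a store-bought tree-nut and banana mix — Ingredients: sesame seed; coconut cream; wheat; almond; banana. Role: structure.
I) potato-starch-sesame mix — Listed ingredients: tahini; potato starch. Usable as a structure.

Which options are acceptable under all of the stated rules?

A: paleo, no tree nuts — OK
B: has wheat, so not paleo — reject
C: no coconut, no tree nuts — OK
D: only arrowroot and flaxseed; none excluded — valid
E: works as a structure, vegetarian, paleo — keep
F: has crab, so not vegetarian — no
G: every rule checks out — valid
H: has wheat, so not paleo; has coconut cream, so not coconut-free (and 1 more) — out
I: only tahini and potato starch; none excluded — OK

A, C, D, E, G, I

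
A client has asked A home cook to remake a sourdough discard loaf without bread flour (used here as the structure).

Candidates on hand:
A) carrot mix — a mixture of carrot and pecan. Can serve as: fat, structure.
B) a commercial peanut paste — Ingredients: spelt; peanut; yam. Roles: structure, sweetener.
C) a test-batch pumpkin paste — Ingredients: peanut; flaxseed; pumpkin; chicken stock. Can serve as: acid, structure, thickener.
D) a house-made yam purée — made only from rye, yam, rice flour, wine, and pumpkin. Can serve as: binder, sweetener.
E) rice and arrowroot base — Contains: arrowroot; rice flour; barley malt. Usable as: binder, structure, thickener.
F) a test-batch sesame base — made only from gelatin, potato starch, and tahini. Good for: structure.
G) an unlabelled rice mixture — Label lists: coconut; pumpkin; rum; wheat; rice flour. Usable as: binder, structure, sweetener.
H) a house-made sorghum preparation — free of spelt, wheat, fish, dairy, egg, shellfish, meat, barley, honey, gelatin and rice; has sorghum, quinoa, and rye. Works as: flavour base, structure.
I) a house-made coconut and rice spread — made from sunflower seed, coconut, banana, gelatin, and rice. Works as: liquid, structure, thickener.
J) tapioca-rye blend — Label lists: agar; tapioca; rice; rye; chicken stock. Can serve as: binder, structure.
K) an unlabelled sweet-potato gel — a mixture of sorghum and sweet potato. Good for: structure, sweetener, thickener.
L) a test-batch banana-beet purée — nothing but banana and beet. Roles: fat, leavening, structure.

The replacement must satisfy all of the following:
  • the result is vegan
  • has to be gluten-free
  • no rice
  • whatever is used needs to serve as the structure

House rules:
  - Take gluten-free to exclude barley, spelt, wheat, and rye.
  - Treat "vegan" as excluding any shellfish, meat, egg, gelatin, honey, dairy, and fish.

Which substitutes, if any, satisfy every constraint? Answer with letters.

A, K, L

A: vegan, no rice — OK
B: has spelt, so not gluten-free — no
C: has chicken stock, so not vegan — no
D: not usable as a structure; has rye, so not gluten-free (and 1 more) — no
E: has barley malt, so not gluten-free; has rice flour, so not rice-free — no
F: has gelatin, so not vegan — reject
G: has wheat, so not gluten-free; has rice flour, so not rice-free — out
H: has rye, so not gluten-free — reject
I: has gelatin, so not vegan; has rice, so not rice-free — no
J: has rye, so not gluten-free; has chicken stock, so not vegan (and 1 more) — reject
K: every rule checks out — OK
L: gluten-free, no rice — OK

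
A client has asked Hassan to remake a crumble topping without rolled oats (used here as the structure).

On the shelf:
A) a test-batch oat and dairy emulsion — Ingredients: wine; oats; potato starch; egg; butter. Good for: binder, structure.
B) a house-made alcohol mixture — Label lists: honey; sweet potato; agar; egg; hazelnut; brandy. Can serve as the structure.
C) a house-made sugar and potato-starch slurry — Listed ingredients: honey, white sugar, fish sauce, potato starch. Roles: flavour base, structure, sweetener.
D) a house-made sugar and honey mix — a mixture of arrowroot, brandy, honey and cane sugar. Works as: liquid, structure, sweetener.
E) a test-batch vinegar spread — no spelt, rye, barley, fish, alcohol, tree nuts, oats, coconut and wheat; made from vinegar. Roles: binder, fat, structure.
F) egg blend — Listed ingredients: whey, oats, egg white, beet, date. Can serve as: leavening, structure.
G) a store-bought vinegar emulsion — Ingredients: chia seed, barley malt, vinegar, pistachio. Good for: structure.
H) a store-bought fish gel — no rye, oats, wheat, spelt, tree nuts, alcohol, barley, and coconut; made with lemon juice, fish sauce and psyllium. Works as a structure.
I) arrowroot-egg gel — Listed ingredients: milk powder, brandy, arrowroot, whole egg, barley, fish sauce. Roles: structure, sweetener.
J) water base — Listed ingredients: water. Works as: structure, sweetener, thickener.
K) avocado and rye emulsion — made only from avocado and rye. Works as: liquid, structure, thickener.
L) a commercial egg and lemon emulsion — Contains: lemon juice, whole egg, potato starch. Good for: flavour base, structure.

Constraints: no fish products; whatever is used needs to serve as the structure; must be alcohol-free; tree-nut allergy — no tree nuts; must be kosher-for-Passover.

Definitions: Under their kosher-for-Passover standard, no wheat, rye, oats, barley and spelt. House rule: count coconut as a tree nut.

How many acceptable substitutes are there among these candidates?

3

A: has oats, so not kosher-for-Passover; has wine, so not alcohol-free — out
B: has hazelnut, so not tree-nut-free; has brandy, so not alcohol-free — out
C: has fish sauce, so not fish-free — out
D: has brandy, so not alcohol-free — reject
E: all constraints satisfied — OK
F: has oats, so not kosher-for-Passover — reject
G: has barley malt, so not kosher-for-Passover; has pistachio, so not tree-nut-free — no
H: has fish sauce, so not fish-free — reject
I: has barley, so not kosher-for-Passover; has fish sauce, so not fish-free (and 1 more) — reject
J: only water; none excluded — OK
K: has rye, so not kosher-for-Passover — reject
L: nothing on the exclusion list — OK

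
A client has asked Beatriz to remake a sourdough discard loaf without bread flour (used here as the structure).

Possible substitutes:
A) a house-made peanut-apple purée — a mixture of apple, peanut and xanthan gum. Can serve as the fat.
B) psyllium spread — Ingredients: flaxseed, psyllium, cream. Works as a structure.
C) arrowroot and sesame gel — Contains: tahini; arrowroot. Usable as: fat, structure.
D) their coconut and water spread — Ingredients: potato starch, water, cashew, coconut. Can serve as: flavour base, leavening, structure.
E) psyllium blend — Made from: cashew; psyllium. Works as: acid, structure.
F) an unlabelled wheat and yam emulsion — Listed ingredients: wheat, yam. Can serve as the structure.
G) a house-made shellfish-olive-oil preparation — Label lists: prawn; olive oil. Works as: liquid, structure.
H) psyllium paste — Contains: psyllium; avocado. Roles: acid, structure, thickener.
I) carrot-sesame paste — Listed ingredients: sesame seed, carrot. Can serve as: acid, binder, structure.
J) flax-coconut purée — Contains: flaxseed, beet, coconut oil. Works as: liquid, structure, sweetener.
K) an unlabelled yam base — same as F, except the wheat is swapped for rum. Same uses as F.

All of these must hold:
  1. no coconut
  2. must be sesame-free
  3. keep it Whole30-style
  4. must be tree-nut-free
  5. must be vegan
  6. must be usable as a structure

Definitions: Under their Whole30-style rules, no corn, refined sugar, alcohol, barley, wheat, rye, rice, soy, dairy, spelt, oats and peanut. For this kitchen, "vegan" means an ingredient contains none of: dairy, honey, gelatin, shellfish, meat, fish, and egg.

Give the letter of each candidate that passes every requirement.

H

A: not usable as a structure; has peanut, so not Whole30-style — no
B: has cream, so not Whole30-style; has cream, so not vegan — out
C: has tahini, so not sesame-free — no
D: has coconut, so not coconut-free; has cashew, so not tree-nut-free — reject
E: has cashew, so not tree-nut-free — out
F: has wheat, so not Whole30-style — no
G: has prawn, so not vegan — no
H: only psyllium and avocado; none excluded — valid
I: has sesame seed, so not sesame-free — reject
J: has coconut oil, so not coconut-free — out
K: has rum, so not Whole30-style — no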